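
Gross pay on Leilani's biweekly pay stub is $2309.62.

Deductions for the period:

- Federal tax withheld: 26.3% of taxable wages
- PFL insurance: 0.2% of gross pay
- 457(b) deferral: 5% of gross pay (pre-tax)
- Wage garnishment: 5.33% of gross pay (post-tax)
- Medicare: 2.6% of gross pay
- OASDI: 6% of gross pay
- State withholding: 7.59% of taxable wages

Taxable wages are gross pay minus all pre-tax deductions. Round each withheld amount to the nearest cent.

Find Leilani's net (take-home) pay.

$1124.19

457(b) deferral: $2309.62 × 0.05 = $115.48
Taxable wages = $2309.62 − $115.48 = $2194.14
Federal tax withheld: $2194.14 × 0.263 = $577.06
State withholding: $2194.14 × 0.0759 = $166.54
PFL insurance: $2309.62 × 0.002 = $4.62
OASDI: $2309.62 × 0.06 = $138.58
Medicare: $2309.62 × 0.026 = $60.05
Wage garnishment: $2309.62 × 0.0533 = $123.10
Total deductions = $115.48 + $577.06 + $166.54 + $4.62 + $138.58 + $60.05 + $123.10 = $1185.43
Net pay = $2309.62 − $1185.43 = $1124.19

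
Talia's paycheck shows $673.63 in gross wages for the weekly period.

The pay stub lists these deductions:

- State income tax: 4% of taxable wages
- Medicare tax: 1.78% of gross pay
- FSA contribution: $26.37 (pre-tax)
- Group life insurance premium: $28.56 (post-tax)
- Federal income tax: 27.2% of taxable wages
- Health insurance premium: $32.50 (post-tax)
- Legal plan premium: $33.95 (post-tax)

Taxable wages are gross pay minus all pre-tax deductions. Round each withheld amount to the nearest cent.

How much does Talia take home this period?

FSA contribution: $26.37
Taxable wages = $673.63 − $26.37 = $647.26
Federal income tax: $647.26 × 0.272 = $176.05
State income tax: $647.26 × 0.04 = $25.89
Medicare tax: $673.63 × 0.0178 = $11.99
Health insurance premium: $32.50
Legal plan premium: $33.95
Group life insurance premium: $28.56
Total deductions = $26.37 + $176.05 + $25.89 + $11.99 + $32.50 + $33.95 + $28.56 = $335.31
Net pay = $673.63 − $335.31 = $338.32

$338.32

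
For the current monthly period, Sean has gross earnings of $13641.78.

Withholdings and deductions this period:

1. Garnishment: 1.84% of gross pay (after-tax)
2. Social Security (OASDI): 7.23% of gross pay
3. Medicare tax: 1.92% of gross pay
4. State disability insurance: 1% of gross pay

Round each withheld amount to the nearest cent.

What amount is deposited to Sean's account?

State disability insurance: $13641.78 × 0.01 = $136.42
Social Security (OASDI): $13641.78 × 0.0723 = $986.30
Medicare tax: $13641.78 × 0.0192 = $261.92
Garnishment: $13641.78 × 0.0184 = $251.01
Total deductions = $136.42 + $986.30 + $261.92 + $251.01 = $1635.65
Net pay = $13641.78 − $1635.65 = $12006.13

$12006.13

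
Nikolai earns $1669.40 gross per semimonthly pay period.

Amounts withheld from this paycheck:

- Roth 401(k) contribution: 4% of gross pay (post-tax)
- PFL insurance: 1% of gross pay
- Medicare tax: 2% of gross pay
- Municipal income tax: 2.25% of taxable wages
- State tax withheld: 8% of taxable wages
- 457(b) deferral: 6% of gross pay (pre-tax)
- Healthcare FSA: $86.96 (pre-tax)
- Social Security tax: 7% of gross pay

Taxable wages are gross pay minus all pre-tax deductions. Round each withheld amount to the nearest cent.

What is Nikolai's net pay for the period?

$1096.63

457(b) deferral: $1669.40 × 0.06 = $100.16
Healthcare FSA: $86.96
Pre-tax total = $100.16 + $86.96 = $187.12
Taxable wages = $1669.40 − $187.12 = $1482.28
State tax withheld: $1482.28 × 0.08 = $118.58
Municipal income tax: $1482.28 × 0.0225 = $33.35
Medicare tax: $1669.40 × 0.02 = $33.39
Social Security tax: $1669.40 × 0.07 = $116.86
PFL insurance: $1669.40 × 0.01 = $16.69
Roth 401(k) contribution: $1669.40 × 0.04 = $66.78
Total deductions = $100.16 + $86.96 + $118.58 + $33.35 + $33.39 + $116.86 + $16.69 + $66.78 = $572.77
Net pay = $1669.40 − $572.77 = $1096.63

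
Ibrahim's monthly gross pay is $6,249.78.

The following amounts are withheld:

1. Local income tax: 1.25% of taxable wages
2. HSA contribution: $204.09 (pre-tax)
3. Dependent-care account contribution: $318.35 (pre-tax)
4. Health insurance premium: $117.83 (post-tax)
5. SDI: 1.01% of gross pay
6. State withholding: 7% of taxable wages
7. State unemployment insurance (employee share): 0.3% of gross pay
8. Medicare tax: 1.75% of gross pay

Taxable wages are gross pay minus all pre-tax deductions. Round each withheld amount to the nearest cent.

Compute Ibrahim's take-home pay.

HSA contribution: $204.09
Dependent-care account contribution: $318.35
Pre-tax total = $204.09 + $318.35 = $522.44
Taxable wages = $6,249.78 − $522.44 = $5,727.34
Local income tax: $5,727.34 × 0.0125 = $71.59
State withholding: $5,727.34 × 0.07 = $400.91
SDI: $6,249.78 × 0.0101 = $63.12
Medicare tax: $6,249.78 × 0.0175 = $109.37
State unemployment insurance (employee share): $6,249.78 × 0.003 = $18.75
Health insurance premium: $117.83
Total deductions = $204.09 + $318.35 + $71.59 + $400.91 + $63.12 + $109.37 + $18.75 + $117.83 = $1,304.01
Net pay = $6,249.78 − $1,304.01 = $4,945.77

$4,945.77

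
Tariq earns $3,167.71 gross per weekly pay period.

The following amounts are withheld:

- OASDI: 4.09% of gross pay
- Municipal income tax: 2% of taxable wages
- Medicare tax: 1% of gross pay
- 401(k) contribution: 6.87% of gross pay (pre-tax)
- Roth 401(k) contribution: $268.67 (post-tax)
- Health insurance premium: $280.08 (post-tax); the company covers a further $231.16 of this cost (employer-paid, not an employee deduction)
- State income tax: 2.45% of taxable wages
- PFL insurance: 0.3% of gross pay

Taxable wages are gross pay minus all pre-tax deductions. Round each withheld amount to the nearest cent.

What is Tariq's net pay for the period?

401(k) contribution: $3,167.71 × 0.0687 = $217.62
Taxable wages = $3,167.71 − $217.62 = $2,950.09
Municipal income tax: $2,950.09 × 0.02 = $59.00
State income tax: $2,950.09 × 0.0245 = $72.28
PFL insurance: $3,167.71 × 0.003 = $9.50
Medicare tax: $3,167.71 × 0.01 = $31.68
OASDI: $3,167.71 × 0.0409 = $129.56
Roth 401(k) contribution: $268.67
Health insurance premium: $280.08
(Employer's $231.16 toward health insurance premium is not withheld from the employee.)
Total deductions = $217.62 + $59.00 + $72.28 + $9.50 + $31.68 + $129.56 + $268.67 + $280.08 = $1,068.39
Net pay = $3,167.71 − $1,068.39 = $2,099.32

$2,099.32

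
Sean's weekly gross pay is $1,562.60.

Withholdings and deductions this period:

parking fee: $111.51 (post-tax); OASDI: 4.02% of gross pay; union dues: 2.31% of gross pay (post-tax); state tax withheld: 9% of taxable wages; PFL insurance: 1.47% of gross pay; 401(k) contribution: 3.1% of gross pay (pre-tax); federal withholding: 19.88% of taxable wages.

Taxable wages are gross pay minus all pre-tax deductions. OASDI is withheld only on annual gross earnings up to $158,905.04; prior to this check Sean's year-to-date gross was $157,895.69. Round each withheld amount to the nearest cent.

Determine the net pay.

$865.71

401(k) contribution: $1,562.60 × 0.031 = $48.44
Taxable wages = $1,562.60 − $48.44 = $1,514.16
Federal withholding: $1,514.16 × 0.1988 = $301.02
State tax withheld: $1,514.16 × 0.09 = $136.27
OASDI: only $158,905.04 − $157,895.69 = $1,009.35 of this check is subject → $1,009.35 × 0.0402 = $40.58
PFL insurance: $1,562.60 × 0.0147 = $22.97
Union dues: $1,562.60 × 0.0231 = $36.10
Parking fee: $111.51
Total deductions = $48.44 + $301.02 + $136.27 + $40.58 + $22.97 + $36.10 + $111.51 = $696.89
Net pay = $1,562.60 − $696.89 = $865.71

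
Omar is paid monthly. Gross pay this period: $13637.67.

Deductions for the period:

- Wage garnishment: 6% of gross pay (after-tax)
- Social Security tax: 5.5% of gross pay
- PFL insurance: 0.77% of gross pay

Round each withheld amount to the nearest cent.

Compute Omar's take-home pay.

PFL insurance: $13637.67 × 0.0077 = $105.01
Social Security tax: $13637.67 × 0.055 = $750.07
Wage garnishment: $13637.67 × 0.06 = $818.26
Total deductions = $105.01 + $750.07 + $818.26 = $1673.34
Net pay = $13637.67 − $1673.34 = $11964.33

$11964.33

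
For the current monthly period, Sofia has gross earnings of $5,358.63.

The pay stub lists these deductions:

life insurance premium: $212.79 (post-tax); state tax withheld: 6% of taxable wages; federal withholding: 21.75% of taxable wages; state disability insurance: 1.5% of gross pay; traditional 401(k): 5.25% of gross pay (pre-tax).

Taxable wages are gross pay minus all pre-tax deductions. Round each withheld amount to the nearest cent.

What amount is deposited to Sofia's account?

Traditional 401(k): $5,358.63 × 0.0525 = $281.33
Taxable wages = $5,358.63 − $281.33 = $5,077.30
Federal withholding: $5,077.30 × 0.2175 = $1,104.31
State tax withheld: $5,077.30 × 0.06 = $304.64
State disability insurance: $5,358.63 × 0.015 = $80.38
Life insurance premium: $212.79
Total deductions = $281.33 + $1,104.31 + $304.64 + $80.38 + $212.79 = $1,983.45
Net pay = $5,358.63 − $1,983.45 = $3,375.18

$3,375.18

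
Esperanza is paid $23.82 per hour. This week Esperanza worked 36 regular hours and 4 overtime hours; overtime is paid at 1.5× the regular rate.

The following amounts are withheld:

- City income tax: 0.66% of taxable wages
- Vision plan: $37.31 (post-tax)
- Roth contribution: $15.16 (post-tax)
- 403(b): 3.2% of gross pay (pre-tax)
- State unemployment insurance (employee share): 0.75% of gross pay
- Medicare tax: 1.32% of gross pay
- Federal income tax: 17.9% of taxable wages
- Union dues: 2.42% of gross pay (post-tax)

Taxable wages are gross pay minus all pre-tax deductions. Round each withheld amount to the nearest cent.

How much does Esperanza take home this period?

Regular pay: 36 × $23.82 = $857.52
Overtime pay: 4 × $23.82 × 1.5 = $142.92
Gross pay = $857.52 + $142.92 = $1,000.44
403(b): $1,000.44 × 0.032 = $32.01
Taxable wages = $1,000.44 − $32.01 = $968.43
Federal income tax: $968.43 × 0.179 = $173.35
City income tax: $968.43 × 0.0066 = $6.39
State unemployment insurance (employee share): $1,000.44 × 0.0075 = $7.50
Medicare tax: $1,000.44 × 0.0132 = $13.21
Union dues: $1,000.44 × 0.0242 = $24.21
Roth contribution: $15.16
Vision plan: $37.31
Total deductions = $32.01 + $173.35 + $6.39 + $7.50 + $13.21 + $24.21 + $15.16 + $37.31 = $309.14
Net pay = $1,000.44 − $309.14 = $691.30

$691.30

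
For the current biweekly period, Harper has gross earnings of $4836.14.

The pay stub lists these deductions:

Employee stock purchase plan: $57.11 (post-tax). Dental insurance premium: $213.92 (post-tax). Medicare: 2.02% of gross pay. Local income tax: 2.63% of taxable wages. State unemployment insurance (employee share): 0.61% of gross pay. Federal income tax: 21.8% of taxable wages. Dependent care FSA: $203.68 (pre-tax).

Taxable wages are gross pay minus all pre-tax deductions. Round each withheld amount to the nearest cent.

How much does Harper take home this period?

$3102.53

Dependent care FSA: $203.68
Taxable wages = $4836.14 − $203.68 = $4632.46
Federal income tax: $4632.46 × 0.218 = $1009.88
Local income tax: $4632.46 × 0.0263 = $121.83
Medicare: $4836.14 × 0.0202 = $97.69
State unemployment insurance (employee share): $4836.14 × 0.0061 = $29.50
Dental insurance premium: $213.92
Employee stock purchase plan: $57.11
Total deductions = $203.68 + $1009.88 + $121.83 + $97.69 + $29.50 + $213.92 + $57.11 = $1733.61
Net pay = $4836.14 − $1733.61 = $3102.53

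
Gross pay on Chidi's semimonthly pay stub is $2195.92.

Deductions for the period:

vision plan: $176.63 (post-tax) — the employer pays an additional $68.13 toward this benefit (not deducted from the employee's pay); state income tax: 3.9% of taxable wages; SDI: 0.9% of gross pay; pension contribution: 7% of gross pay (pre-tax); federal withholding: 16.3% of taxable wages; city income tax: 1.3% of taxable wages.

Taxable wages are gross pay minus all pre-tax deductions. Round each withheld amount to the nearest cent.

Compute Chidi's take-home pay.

Pension contribution: $2195.92 × 0.07 = $153.71
Taxable wages = $2195.92 − $153.71 = $2042.21
State income tax: $2042.21 × 0.039 = $79.65
Federal withholding: $2042.21 × 0.163 = $332.88
City income tax: $2042.21 × 0.013 = $26.55
SDI: $2195.92 × 0.009 = $19.76
Vision plan: $176.63
(Employer's $68.13 toward vision plan is not withheld from the employee.)
Total deductions = $153.71 + $79.65 + $332.88 + $26.55 + $19.76 + $176.63 = $789.18
Net pay = $2195.92 − $789.18 = $1406.74

$1406.74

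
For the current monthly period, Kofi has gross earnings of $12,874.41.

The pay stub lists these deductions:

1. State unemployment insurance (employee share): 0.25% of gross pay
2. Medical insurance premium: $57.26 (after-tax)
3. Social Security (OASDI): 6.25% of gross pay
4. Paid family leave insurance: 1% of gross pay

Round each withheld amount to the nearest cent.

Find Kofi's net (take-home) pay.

Social Security (OASDI): $12,874.41 × 0.0625 = $804.65
Paid family leave insurance: $12,874.41 × 0.01 = $128.74
State unemployment insurance (employee share): $12,874.41 × 0.0025 = $32.19
Medical insurance premium: $57.26
Total deductions = $804.65 + $128.74 + $32.19 + $57.26 = $1,022.84
Net pay = $12,874.41 − $1,022.84 = $11,851.57

$11,851.57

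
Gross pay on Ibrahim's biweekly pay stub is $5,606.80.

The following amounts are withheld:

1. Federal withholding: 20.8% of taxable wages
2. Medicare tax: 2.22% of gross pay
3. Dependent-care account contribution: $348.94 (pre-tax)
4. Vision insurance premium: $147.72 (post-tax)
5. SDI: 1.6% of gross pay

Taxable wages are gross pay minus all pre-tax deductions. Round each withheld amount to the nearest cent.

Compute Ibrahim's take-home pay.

Dependent-care account contribution: $348.94
Taxable wages = $5,606.80 − $348.94 = $5,257.86
Federal withholding: $5,257.86 × 0.208 = $1,093.63
Medicare tax: $5,606.80 × 0.0222 = $124.47
SDI: $5,606.80 × 0.016 = $89.71
Vision insurance premium: $147.72
Total deductions = $348.94 + $1,093.63 + $124.47 + $89.71 + $147.72 = $1,804.47
Net pay = $5,606.80 − $1,804.47 = $3,802.33

$3,802.33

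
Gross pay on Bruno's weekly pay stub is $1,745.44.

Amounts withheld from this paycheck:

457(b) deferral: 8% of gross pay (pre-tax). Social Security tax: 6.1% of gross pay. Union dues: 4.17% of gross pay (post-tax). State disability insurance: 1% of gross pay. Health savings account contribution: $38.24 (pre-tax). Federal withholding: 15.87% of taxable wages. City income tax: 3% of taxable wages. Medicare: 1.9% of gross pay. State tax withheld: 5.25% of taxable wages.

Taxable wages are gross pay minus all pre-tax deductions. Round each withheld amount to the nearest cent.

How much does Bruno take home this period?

457(b) deferral: $1,745.44 × 0.08 = $139.64
Health savings account contribution: $38.24
Pre-tax total = $139.64 + $38.24 = $177.88
Taxable wages = $1,745.44 − $177.88 = $1,567.56
City income tax: $1,567.56 × 0.03 = $47.03
Federal withholding: $1,567.56 × 0.1587 = $248.77
State tax withheld: $1,567.56 × 0.0525 = $82.30
Social Security tax: $1,745.44 × 0.061 = $106.47
State disability insurance: $1,745.44 × 0.01 = $17.45
Medicare: $1,745.44 × 0.019 = $33.16
Union dues: $1,745.44 × 0.0417 = $72.78
Total deductions = $139.64 + $38.24 + $47.03 + $248.77 + $82.30 + $106.47 + $17.45 + $33.16 + $72.78 = $785.84
Net pay = $1,745.44 − $785.84 = $959.60

$959.60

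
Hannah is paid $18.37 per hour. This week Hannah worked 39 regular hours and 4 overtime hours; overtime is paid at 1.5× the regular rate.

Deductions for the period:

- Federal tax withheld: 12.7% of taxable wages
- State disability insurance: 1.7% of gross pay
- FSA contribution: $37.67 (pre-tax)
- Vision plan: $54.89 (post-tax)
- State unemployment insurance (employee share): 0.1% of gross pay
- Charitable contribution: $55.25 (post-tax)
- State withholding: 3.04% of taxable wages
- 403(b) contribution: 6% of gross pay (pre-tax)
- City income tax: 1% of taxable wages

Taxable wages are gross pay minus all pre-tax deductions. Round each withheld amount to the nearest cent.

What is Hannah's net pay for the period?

$490.59

Regular pay: 39 × $18.37 = $716.43
Overtime pay: 4 × $18.37 × 1.5 = $110.22
Gross pay = $716.43 + $110.22 = $826.65
403(b) contribution: $826.65 × 0.06 = $49.60
FSA contribution: $37.67
Pre-tax total = $49.60 + $37.67 = $87.27
Taxable wages = $826.65 − $87.27 = $739.38
City income tax: $739.38 × 0.01 = $7.39
Federal tax withheld: $739.38 × 0.127 = $93.90
State withholding: $739.38 × 0.0304 = $22.48
State unemployment insurance (employee share): $826.65 × 0.001 = $0.83
State disability insurance: $826.65 × 0.017 = $14.05
Charitable contribution: $55.25
Vision plan: $54.89
Total deductions = $49.60 + $37.67 + $7.39 + $93.90 + $22.48 + $0.83 + $14.05 + $55.25 + $54.89 = $336.06
Net pay = $826.65 − $336.06 = $490.59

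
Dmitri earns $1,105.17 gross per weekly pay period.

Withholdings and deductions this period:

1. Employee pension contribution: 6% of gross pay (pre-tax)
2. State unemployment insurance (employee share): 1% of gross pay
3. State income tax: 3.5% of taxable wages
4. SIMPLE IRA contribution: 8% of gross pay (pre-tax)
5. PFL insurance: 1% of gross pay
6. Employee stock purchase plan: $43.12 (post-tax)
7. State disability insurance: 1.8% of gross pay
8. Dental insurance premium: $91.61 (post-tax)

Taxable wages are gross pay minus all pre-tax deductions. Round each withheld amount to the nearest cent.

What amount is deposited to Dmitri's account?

SIMPLE IRA contribution: $1,105.17 × 0.08 = $88.41
Employee pension contribution: $1,105.17 × 0.06 = $66.31
Pre-tax total = $88.41 + $66.31 = $154.72
Taxable wages = $1,105.17 − $154.72 = $950.45
State income tax: $950.45 × 0.035 = $33.27
PFL insurance: $1,105.17 × 0.01 = $11.05
State disability insurance: $1,105.17 × 0.018 = $19.89
State unemployment insurance (employee share): $1,105.17 × 0.01 = $11.05
Employee stock purchase plan: $43.12
Dental insurance premium: $91.61
Total deductions = $88.41 + $66.31 + $33.27 + $11.05 + $19.89 + $11.05 + $43.12 + $91.61 = $364.71
Net pay = $1,105.17 − $364.71 = $740.46

$740.46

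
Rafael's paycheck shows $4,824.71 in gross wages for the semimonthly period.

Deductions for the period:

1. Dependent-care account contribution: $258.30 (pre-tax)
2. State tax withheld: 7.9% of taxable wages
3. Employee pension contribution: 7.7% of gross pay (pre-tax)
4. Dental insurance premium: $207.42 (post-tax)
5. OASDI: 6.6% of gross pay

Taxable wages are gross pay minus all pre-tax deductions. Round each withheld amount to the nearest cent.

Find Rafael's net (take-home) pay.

$3,337.66

Employee pension contribution: $4,824.71 × 0.077 = $371.50
Dependent-care account contribution: $258.30
Pre-tax total = $371.50 + $258.30 = $629.80
Taxable wages = $4,824.71 − $629.80 = $4,194.91
State tax withheld: $4,194.91 × 0.079 = $331.40
OASDI: $4,824.71 × 0.066 = $318.43
Dental insurance premium: $207.42
Total deductions = $371.50 + $258.30 + $331.40 + $318.43 + $207.42 = $1,487.05
Net pay = $4,824.71 − $1,487.05 = $3,337.66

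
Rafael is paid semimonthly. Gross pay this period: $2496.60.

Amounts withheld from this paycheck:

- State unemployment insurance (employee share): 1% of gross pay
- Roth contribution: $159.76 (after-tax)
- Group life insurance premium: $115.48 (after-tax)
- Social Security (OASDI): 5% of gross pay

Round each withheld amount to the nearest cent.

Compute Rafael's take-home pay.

State unemployment insurance (employee share): $2496.60 × 0.01 = $24.97
Social Security (OASDI): $2496.60 × 0.05 = $124.83
Roth contribution: $159.76
Group life insurance premium: $115.48
Total deductions = $24.97 + $124.83 + $159.76 + $115.48 = $425.04
Net pay = $2496.60 − $425.04 = $2071.56

$2071.56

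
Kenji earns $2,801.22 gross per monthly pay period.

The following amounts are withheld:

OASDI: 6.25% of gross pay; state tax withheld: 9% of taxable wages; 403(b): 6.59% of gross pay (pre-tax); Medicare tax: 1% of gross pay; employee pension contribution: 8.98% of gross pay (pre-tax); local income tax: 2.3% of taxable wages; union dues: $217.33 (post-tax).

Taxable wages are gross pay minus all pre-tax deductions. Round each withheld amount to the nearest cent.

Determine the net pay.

$1,677.39

Employee pension contribution: $2,801.22 × 0.0898 = $251.55
403(b): $2,801.22 × 0.0659 = $184.60
Pre-tax total = $251.55 + $184.60 = $436.15
Taxable wages = $2,801.22 − $436.15 = $2,365.07
State tax withheld: $2,365.07 × 0.09 = $212.86
Local income tax: $2,365.07 × 0.023 = $54.40
OASDI: $2,801.22 × 0.0625 = $175.08
Medicare tax: $2,801.22 × 0.01 = $28.01
Union dues: $217.33
Total deductions = $251.55 + $184.60 + $212.86 + $54.40 + $175.08 + $28.01 + $217.33 = $1,123.83
Net pay = $2,801.22 − $1,123.83 = $1,677.39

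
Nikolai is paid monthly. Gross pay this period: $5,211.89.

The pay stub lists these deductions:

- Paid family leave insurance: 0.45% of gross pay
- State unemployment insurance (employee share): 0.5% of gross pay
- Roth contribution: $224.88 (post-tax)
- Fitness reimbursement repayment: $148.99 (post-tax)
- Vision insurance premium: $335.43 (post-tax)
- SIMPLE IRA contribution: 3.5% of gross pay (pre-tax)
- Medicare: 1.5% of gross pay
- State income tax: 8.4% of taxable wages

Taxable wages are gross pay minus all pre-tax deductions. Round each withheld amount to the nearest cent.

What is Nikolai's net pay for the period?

SIMPLE IRA contribution: $5,211.89 × 0.035 = $182.42
Taxable wages = $5,211.89 − $182.42 = $5,029.47
State income tax: $5,029.47 × 0.084 = $422.48
Medicare: $5,211.89 × 0.015 = $78.18
State unemployment insurance (employee share): $5,211.89 × 0.005 = $26.06
Paid family leave insurance: $5,211.89 × 0.0045 = $23.45
Roth contribution: $224.88
Vision insurance premium: $335.43
Fitness reimbursement repayment: $148.99
Total deductions = $182.42 + $422.48 + $78.18 + $26.06 + $23.45 + $224.88 + $335.43 + $148.99 = $1,441.89
Net pay = $5,211.89 − $1,441.89 = $3,770.00

$3,770.00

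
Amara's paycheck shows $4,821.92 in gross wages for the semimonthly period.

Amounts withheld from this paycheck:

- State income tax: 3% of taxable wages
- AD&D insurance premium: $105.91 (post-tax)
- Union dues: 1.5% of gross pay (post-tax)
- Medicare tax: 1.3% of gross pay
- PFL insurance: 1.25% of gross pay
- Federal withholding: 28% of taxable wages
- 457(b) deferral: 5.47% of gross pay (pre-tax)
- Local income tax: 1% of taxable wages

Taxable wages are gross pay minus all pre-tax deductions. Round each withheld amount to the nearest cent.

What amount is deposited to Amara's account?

$2,798.37

457(b) deferral: $4,821.92 × 0.0547 = $263.76
Taxable wages = $4,821.92 − $263.76 = $4,558.16
State income tax: $4,558.16 × 0.03 = $136.74
Local income tax: $4,558.16 × 0.01 = $45.58
Federal withholding: $4,558.16 × 0.28 = $1,276.28
Medicare tax: $4,821.92 × 0.013 = $62.68
PFL insurance: $4,821.92 × 0.0125 = $60.27
Union dues: $4,821.92 × 0.015 = $72.33
AD&D insurance premium: $105.91
Total deductions = $263.76 + $136.74 + $45.58 + $1,276.28 + $62.68 + $60.27 + $72.33 + $105.91 = $2,023.55
Net pay = $4,821.92 − $2,023.55 = $2,798.37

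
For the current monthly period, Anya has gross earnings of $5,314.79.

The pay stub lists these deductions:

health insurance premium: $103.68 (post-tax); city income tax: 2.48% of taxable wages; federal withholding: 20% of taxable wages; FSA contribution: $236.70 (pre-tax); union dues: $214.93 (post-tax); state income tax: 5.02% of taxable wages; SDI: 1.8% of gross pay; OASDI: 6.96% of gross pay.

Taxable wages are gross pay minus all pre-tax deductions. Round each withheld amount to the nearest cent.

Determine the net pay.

FSA contribution: $236.70
Taxable wages = $5,314.79 − $236.70 = $5,078.09
Federal withholding: $5,078.09 × 0.2 = $1,015.62
City income tax: $5,078.09 × 0.0248 = $125.94
State income tax: $5,078.09 × 0.0502 = $254.92
SDI: $5,314.79 × 0.018 = $95.67
OASDI: $5,314.79 × 0.0696 = $369.91
Health insurance premium: $103.68
Union dues: $214.93
Total deductions = $236.70 + $1,015.62 + $125.94 + $254.92 + $95.67 + $369.91 + $103.68 + $214.93 = $2,417.37
Net pay = $5,314.79 − $2,417.37 = $2,897.42

$2,897.42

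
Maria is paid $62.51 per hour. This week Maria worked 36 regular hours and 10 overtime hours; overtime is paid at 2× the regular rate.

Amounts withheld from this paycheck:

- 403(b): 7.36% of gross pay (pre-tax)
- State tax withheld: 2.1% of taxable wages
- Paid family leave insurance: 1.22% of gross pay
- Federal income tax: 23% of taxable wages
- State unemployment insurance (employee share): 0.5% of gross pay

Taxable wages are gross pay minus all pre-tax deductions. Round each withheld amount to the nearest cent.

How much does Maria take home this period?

$2,368.74

Regular pay: 36 × $62.51 = $2,250.36
Overtime pay: 10 × $62.51 × 2 = $1,250.20
Gross pay = $2,250.36 + $1,250.20 = $3,500.56
403(b): $3,500.56 × 0.0736 = $257.64
Taxable wages = $3,500.56 − $257.64 = $3,242.92
State tax withheld: $3,242.92 × 0.021 = $68.10
Federal income tax: $3,242.92 × 0.23 = $745.87
State unemployment insurance (employee share): $3,500.56 × 0.005 = $17.50
Paid family leave insurance: $3,500.56 × 0.0122 = $42.71
Total deductions = $257.64 + $68.10 + $745.87 + $17.50 + $42.71 = $1,131.82
Net pay = $3,500.56 − $1,131.82 = $2,368.74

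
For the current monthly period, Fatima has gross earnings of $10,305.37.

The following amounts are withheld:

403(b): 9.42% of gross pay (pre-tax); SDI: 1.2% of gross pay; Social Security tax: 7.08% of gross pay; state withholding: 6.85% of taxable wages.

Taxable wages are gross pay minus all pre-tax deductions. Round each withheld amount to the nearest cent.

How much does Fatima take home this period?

403(b): $10,305.37 × 0.0942 = $970.77
Taxable wages = $10,305.37 − $970.77 = $9,334.60
State withholding: $9,334.60 × 0.0685 = $639.42
Social Security tax: $10,305.37 × 0.0708 = $729.62
SDI: $10,305.37 × 0.012 = $123.66
Total deductions = $970.77 + $639.42 + $729.62 + $123.66 = $2,463.47
Net pay = $10,305.37 − $2,463.47 = $7,841.90

$7,841.90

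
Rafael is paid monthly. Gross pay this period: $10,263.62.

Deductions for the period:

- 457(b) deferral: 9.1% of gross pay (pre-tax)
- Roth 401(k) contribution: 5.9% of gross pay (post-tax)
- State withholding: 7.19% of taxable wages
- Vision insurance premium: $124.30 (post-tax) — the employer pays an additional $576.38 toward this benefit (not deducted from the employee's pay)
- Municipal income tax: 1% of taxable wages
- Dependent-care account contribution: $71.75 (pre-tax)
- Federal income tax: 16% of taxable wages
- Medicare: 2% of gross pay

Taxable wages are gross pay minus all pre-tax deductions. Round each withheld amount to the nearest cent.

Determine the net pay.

$6,083.28

457(b) deferral: $10,263.62 × 0.091 = $933.99
Dependent-care account contribution: $71.75
Pre-tax total = $933.99 + $71.75 = $1,005.74
Taxable wages = $10,263.62 − $1,005.74 = $9,257.88
Federal income tax: $9,257.88 × 0.16 = $1,481.26
State withholding: $9,257.88 × 0.0719 = $665.64
Municipal income tax: $9,257.88 × 0.01 = $92.58
Medicare: $10,263.62 × 0.02 = $205.27
Vision insurance premium: $124.30
Roth 401(k) contribution: $10,263.62 × 0.059 = $605.55
(Employer's $576.38 toward vision insurance premium is not withheld from the employee.)
Total deductions = $933.99 + $71.75 + $1,481.26 + $665.64 + $92.58 + $205.27 + $124.30 + $605.55 = $4,180.34
Net pay = $10,263.62 − $4,180.34 = $6,083.28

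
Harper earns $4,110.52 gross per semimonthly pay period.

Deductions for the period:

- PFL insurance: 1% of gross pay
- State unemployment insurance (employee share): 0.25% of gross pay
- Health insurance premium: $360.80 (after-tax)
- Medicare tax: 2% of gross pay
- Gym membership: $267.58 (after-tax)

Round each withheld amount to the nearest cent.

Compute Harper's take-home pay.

$3,348.54

PFL insurance: $4,110.52 × 0.01 = $41.11
Medicare tax: $4,110.52 × 0.02 = $82.21
State unemployment insurance (employee share): $4,110.52 × 0.0025 = $10.28
Health insurance premium: $360.80
Gym membership: $267.58
Total deductions = $41.11 + $82.21 + $10.28 + $360.80 + $267.58 = $761.98
Net pay = $4,110.52 − $761.98 = $3,348.54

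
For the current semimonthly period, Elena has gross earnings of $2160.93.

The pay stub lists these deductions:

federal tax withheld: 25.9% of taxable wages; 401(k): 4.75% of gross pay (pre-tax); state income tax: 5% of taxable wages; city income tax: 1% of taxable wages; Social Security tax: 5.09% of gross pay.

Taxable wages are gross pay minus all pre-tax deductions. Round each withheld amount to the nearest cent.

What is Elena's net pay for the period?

401(k): $2160.93 × 0.0475 = $102.64
Taxable wages = $2160.93 − $102.64 = $2058.29
Federal tax withheld: $2058.29 × 0.259 = $533.10
City income tax: $2058.29 × 0.01 = $20.58
State income tax: $2058.29 × 0.05 = $102.91
Social Security tax: $2160.93 × 0.0509 = $109.99
Total deductions = $102.64 + $533.10 + $20.58 + $102.91 + $109.99 = $869.22
Net pay = $2160.93 − $869.22 = $1291.71

$1291.71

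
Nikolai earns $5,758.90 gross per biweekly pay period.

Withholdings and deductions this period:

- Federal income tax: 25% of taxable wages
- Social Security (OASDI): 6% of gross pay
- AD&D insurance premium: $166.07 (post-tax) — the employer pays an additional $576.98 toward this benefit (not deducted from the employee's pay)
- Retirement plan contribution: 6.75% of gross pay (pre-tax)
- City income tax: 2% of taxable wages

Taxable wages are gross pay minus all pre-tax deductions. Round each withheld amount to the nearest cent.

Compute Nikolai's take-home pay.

$3,408.63

Retirement plan contribution: $5,758.90 × 0.0675 = $388.73
Taxable wages = $5,758.90 − $388.73 = $5,370.17
Federal income tax: $5,370.17 × 0.25 = $1,342.54
City income tax: $5,370.17 × 0.02 = $107.40
Social Security (OASDI): $5,758.90 × 0.06 = $345.53
AD&D insurance premium: $166.07
(Employer's $576.98 toward AD&D insurance premium is not withheld from the employee.)
Total deductions = $388.73 + $1,342.54 + $107.40 + $345.53 + $166.07 = $2,350.27
Net pay = $5,758.90 − $2,350.27 = $3,408.63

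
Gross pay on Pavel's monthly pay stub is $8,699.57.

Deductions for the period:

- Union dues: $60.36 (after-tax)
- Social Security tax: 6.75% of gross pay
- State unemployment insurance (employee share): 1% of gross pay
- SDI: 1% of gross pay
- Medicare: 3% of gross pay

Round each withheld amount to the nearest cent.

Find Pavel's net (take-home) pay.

$7,617.00

Medicare: $8,699.57 × 0.03 = $260.99
State unemployment insurance (employee share): $8,699.57 × 0.01 = $87.00
SDI: $8,699.57 × 0.01 = $87.00
Social Security tax: $8,699.57 × 0.0675 = $587.22
Union dues: $60.36
Total deductions = $260.99 + $87.00 + $87.00 + $587.22 + $60.36 = $1,082.57
Net pay = $8,699.57 − $1,082.57 = $7,617.00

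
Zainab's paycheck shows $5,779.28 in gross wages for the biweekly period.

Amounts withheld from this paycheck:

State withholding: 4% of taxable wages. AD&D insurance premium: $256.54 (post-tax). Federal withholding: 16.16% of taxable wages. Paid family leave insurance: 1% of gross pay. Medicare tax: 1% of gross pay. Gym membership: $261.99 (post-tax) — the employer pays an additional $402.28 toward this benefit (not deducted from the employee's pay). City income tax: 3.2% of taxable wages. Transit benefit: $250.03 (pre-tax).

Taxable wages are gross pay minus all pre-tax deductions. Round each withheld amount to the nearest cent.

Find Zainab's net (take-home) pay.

$3,603.50

Transit benefit: $250.03
Taxable wages = $5,779.28 − $250.03 = $5,529.25
State withholding: $5,529.25 × 0.04 = $221.17
City income tax: $5,529.25 × 0.032 = $176.94
Federal withholding: $5,529.25 × 0.1616 = $893.53
Paid family leave insurance: $5,779.28 × 0.01 = $57.79
Medicare tax: $5,779.28 × 0.01 = $57.79
AD&D insurance premium: $256.54
Gym membership: $261.99
(Employer's $402.28 toward gym membership is not withheld from the employee.)
Total deductions = $250.03 + $221.17 + $176.94 + $893.53 + $57.79 + $57.79 + $256.54 + $261.99 = $2,175.78
Net pay = $5,779.28 − $2,175.78 = $3,603.50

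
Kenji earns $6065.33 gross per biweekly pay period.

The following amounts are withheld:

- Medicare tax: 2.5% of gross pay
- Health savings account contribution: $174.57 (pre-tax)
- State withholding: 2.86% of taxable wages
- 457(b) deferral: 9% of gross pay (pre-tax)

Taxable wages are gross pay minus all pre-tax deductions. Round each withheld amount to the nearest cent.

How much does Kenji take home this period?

457(b) deferral: $6065.33 × 0.09 = $545.88
Health savings account contribution: $174.57
Pre-tax total = $545.88 + $174.57 = $720.45
Taxable wages = $6065.33 − $720.45 = $5344.88
State withholding: $5344.88 × 0.0286 = $152.86
Medicare tax: $6065.33 × 0.025 = $151.63
Total deductions = $545.88 + $174.57 + $152.86 + $151.63 = $1024.94
Net pay = $6065.33 − $1024.94 = $5040.39

$5040.39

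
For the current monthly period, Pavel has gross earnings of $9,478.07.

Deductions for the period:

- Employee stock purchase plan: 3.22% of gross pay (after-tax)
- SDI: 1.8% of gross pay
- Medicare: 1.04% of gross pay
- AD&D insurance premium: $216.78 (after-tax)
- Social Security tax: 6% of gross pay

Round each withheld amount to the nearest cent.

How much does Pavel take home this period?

$8,118.24

Medicare: $9,478.07 × 0.0104 = $98.57
Social Security tax: $9,478.07 × 0.06 = $568.68
SDI: $9,478.07 × 0.018 = $170.61
Employee stock purchase plan: $9,478.07 × 0.0322 = $305.19
AD&D insurance premium: $216.78
Total deductions = $98.57 + $568.68 + $170.61 + $305.19 + $216.78 = $1,359.83
Net pay = $9,478.07 − $1,359.83 = $8,118.24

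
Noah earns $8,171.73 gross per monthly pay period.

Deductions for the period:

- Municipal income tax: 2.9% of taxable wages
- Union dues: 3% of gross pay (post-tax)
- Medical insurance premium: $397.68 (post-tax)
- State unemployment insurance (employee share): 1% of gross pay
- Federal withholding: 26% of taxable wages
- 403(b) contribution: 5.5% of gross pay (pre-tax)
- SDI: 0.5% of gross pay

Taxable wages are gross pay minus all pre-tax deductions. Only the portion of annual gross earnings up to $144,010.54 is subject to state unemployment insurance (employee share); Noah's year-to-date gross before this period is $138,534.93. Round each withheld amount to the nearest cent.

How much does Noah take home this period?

403(b) contribution: $8,171.73 × 0.055 = $449.45
Taxable wages = $8,171.73 − $449.45 = $7,722.28
Federal withholding: $7,722.28 × 0.26 = $2,007.79
Municipal income tax: $7,722.28 × 0.029 = $223.95
State unemployment insurance (employee share): only $144,010.54 − $138,534.93 = $5,475.61 of this check is subject → $5,475.61 × 0.01 = $54.76
SDI: $8,171.73 × 0.005 = $40.86
Medical insurance premium: $397.68
Union dues: $8,171.73 × 0.03 = $245.15
Total deductions = $449.45 + $2,007.79 + $223.95 + $54.76 + $40.86 + $397.68 + $245.15 = $3,419.64
Net pay = $8,171.73 − $3,419.64 = $4,752.09

$4,752.09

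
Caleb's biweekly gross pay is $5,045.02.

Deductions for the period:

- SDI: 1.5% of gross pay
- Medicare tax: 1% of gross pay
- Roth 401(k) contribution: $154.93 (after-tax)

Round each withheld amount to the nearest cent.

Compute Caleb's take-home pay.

SDI: $5,045.02 × 0.015 = $75.68
Medicare tax: $5,045.02 × 0.01 = $50.45
Roth 401(k) contribution: $154.93
Total deductions = $75.68 + $50.45 + $154.93 = $281.06
Net pay = $5,045.02 − $281.06 = $4,763.96

$4,763.96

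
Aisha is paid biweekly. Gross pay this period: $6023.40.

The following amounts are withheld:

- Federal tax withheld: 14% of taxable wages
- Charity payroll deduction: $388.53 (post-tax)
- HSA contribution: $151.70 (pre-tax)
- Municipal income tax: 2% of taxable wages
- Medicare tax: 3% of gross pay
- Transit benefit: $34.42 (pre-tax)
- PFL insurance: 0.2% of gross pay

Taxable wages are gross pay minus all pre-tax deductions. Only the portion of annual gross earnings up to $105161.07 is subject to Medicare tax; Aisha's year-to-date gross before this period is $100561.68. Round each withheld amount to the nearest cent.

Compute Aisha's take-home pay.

Transit benefit: $34.42
HSA contribution: $151.70
Pre-tax total = $34.42 + $151.70 = $186.12
Taxable wages = $6023.40 − $186.12 = $5837.28
Federal tax withheld: $5837.28 × 0.14 = $817.22
Municipal income tax: $5837.28 × 0.02 = $116.75
Medicare tax: only $105161.07 − $100561.68 = $4599.39 of this check is subject → $4599.39 × 0.03 = $137.98
PFL insurance: $6023.40 × 0.002 = $12.05
Charity payroll deduction: $388.53
Total deductions = $34.42 + $151.70 + $817.22 + $116.75 + $137.98 + $12.05 + $388.53 = $1658.65
Net pay = $6023.40 − $1658.65 = $4364.75

$4364.75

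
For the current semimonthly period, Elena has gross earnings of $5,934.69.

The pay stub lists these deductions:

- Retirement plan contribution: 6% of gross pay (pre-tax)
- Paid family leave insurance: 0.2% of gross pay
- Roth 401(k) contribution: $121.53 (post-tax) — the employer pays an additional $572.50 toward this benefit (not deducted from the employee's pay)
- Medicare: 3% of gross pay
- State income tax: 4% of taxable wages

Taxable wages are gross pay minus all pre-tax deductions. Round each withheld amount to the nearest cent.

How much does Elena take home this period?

$5,044.03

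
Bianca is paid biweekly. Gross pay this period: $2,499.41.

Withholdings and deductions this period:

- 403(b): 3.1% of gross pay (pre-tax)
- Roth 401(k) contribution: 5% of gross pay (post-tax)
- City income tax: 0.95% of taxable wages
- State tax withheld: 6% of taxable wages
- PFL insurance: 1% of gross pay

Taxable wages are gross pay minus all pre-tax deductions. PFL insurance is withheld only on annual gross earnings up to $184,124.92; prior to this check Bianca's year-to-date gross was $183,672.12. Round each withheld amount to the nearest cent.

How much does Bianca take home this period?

403(b): $2,499.41 × 0.031 = $77.48
Taxable wages = $2,499.41 − $77.48 = $2,421.93
City income tax: $2,421.93 × 0.0095 = $23.01
State tax withheld: $2,421.93 × 0.06 = $145.32
PFL insurance: only $184,124.92 − $183,672.12 = $452.80 of this check is subject → $452.80 × 0.01 = $4.53
Roth 401(k) contribution: $2,499.41 × 0.05 = $124.97
Total deductions = $77.48 + $23.01 + $145.32 + $4.53 + $124.97 = $375.31
Net pay = $2,499.41 − $375.31 = $2,124.10

$2,124.10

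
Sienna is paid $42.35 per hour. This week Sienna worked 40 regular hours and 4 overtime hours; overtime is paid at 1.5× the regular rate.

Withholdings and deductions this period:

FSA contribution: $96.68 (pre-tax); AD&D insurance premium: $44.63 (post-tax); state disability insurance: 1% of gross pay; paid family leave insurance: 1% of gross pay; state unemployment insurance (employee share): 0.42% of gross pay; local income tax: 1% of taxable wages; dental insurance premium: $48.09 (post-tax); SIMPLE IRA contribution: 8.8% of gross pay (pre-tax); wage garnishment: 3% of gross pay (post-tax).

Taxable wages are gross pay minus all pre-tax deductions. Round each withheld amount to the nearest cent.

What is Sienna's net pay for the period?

Regular pay: 40 × $42.35 = $1,694.00
Overtime pay: 4 × $42.35 × 1.5 = $254.10
Gross pay = $1,694.00 + $254.10 = $1,948.10
FSA contribution: $96.68
SIMPLE IRA contribution: $1,948.10 × 0.088 = $171.43
Pre-tax total = $96.68 + $171.43 = $268.11
Taxable wages = $1,948.10 − $268.11 = $1,679.99
Local income tax: $1,679.99 × 0.01 = $16.80
State unemployment insurance (employee share): $1,948.10 × 0.0042 = $8.18
Paid family leave insurance: $1,948.10 × 0.01 = $19.48
State disability insurance: $1,948.10 × 0.01 = $19.48
Dental insurance premium: $48.09
AD&D insurance premium: $44.63
Wage garnishment: $1,948.10 × 0.03 = $58.44
Total deductions = $96.68 + $171.43 + $16.80 + $8.18 + $19.48 + $19.48 + $48.09 + $44.63 + $58.44 = $483.21
Net pay = $1,948.10 − $483.21 = $1,464.89

$1,464.89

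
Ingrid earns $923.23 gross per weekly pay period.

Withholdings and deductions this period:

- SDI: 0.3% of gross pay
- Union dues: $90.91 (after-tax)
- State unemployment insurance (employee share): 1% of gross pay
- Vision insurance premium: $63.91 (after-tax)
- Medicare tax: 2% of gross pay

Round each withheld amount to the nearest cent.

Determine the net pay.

$737.95

State unemployment insurance (employee share): $923.23 × 0.01 = $9.23
Medicare tax: $923.23 × 0.02 = $18.46
SDI: $923.23 × 0.003 = $2.77
Vision insurance premium: $63.91
Union dues: $90.91
Total deductions = $9.23 + $18.46 + $2.77 + $63.91 + $90.91 = $185.28
Net pay = $923.23 − $185.28 = $737.95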